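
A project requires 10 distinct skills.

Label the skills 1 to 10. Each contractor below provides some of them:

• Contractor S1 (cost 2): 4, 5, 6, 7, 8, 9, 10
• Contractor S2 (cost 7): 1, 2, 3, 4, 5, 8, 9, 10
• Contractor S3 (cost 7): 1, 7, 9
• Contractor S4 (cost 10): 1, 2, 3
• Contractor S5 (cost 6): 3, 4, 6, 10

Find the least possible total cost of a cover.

S1, S2 together cover every skill (S1 ∪ S2 = {1, 2, 3, 4, 5, 6, 7, 8, 9, 10}); total cost 2 + 7 = 9.
No covering selection has total cost below 9.

9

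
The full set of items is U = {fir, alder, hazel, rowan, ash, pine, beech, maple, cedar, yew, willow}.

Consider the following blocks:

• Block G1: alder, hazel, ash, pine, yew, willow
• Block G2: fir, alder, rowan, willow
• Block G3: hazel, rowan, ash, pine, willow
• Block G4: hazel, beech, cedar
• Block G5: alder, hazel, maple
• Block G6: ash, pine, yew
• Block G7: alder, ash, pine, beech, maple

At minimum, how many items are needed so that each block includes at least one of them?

Take H = {alder, pine, cedar}. Each listed block contains at least one of these, so H is a hitting set of size 3.
The blocks G2, G4, G6 are pairwise disjoint, so any hitting set needs a separate item for each — at least 3. Hence 3 is optimal.

3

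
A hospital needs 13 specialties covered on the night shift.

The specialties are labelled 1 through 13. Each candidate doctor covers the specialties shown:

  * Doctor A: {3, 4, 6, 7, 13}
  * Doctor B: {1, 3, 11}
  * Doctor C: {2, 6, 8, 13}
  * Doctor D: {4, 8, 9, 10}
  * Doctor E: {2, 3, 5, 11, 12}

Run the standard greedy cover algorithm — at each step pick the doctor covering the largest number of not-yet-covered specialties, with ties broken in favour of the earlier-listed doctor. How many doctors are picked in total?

4

Greedy: pick A (covers 5 new) → pick E (covers 4 new) → pick D (covers 3 new) → pick B (covers 1 new). Total picks: 4.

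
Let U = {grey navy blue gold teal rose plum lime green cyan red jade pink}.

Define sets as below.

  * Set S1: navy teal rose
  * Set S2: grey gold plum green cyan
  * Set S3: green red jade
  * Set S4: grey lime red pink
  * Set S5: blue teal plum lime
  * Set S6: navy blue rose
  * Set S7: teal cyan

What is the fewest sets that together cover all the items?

5

S2, S3, S4, S5, and S6 cover everything between them: the union {grey, navy, blue, gold, teal, rose, plum, lime, green, cyan, red, jade, pink} is all of U.
No 4 of the 7 sets cover everything (all 35 combinations miss at least one item), so 5 is optimal.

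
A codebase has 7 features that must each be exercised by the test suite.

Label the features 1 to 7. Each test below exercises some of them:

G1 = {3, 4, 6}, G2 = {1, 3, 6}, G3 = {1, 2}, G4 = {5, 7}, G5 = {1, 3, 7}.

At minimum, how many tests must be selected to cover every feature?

Take {G1, G3, G4}. Their union is {1, 2, 3, 4, 5, 6, 7}, which is all 7 features.
Each test has at most 3 features, and 2·3 = 6 < 7 — so at least 3 tests are needed, and 3 is optimal.

3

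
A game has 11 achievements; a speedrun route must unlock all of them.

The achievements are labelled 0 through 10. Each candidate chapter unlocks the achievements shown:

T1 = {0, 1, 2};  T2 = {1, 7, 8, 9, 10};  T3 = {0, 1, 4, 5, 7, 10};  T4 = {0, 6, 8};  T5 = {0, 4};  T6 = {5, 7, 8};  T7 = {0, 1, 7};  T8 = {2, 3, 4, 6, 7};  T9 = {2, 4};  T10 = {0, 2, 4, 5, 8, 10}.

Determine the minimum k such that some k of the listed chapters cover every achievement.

T2 and T8 and T10 together: T2 ∪ T8 ∪ T10 = {0, 1, 2, 3, 4, 5, 6, 7, 8, 9, 10} — every achievement is covered.
Only T8 contains 3, so T8 is forced; the remaining 6 achievements need at least 2 more chapters (each remaining chapter adds at most 4) — so at least 3 chapters are needed, and 3 is optimal.

3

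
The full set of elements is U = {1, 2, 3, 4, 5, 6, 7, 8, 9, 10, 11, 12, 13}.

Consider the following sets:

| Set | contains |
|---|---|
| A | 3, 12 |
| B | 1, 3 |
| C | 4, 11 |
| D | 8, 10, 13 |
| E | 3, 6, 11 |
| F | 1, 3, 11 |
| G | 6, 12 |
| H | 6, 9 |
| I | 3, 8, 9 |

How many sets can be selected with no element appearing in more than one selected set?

A, C, D, H are pairwise disjoint (A={3,12}; C={4,11}; D={8,10,13}; H={6,9}).
Every remaining set overlaps one of these, and no 5 of the listed sets are pairwise disjoint, so 4 is the maximum.

4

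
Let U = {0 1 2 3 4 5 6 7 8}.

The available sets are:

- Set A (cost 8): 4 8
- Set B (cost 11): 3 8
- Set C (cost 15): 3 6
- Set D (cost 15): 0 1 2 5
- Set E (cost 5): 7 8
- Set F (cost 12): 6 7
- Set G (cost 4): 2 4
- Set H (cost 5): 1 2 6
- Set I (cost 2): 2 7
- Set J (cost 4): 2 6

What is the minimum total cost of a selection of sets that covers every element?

B, D, G, I, J together cover every element (B ∪ D ∪ G ∪ I ∪ J = {0, 1, 2, 3, 4, 5, 6, 7, 8}); total cost 11 + 15 + 4 + 2 + 4 = 36.
The greedy pick I, H, A, D, B costs 41; no covering selection beats 36.

36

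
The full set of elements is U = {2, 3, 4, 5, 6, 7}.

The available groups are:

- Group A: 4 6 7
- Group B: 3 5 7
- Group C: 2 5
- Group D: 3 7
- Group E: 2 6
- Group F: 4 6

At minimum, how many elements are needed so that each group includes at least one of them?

3

The 3 elements {3, 5, 6} hit every group.
The groups C, D, F are pairwise disjoint, so any hitting set needs a separate element for each — at least 3. Hence 3 is optimal.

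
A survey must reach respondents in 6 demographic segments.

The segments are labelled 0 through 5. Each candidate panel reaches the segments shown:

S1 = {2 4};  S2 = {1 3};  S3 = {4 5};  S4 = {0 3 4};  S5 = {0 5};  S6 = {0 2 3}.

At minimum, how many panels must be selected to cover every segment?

S2 and S3 and S6 together: S2 ∪ S3 ∪ S6 = {0, 1, 2, 3, 4, 5} — every segment is covered.
Only S2 contains 1, so S2 is forced; the remaining 4 segments need at least 2 more panels (each remaining panel adds at most 2) — so at least 3 panels are needed, and 3 is optimal.

3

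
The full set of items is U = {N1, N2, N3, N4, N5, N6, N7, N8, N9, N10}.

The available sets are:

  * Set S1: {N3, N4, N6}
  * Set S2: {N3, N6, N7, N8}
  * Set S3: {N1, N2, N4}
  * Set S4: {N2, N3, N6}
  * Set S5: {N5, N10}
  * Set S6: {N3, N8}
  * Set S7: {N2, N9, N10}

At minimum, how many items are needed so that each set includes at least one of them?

3

The 3 items {N2, N3, N10} hit every set.
The sets S2, S3, S5 are pairwise disjoint, so any hitting set needs a separate item for each — at least 3. Hence 3 is optimal.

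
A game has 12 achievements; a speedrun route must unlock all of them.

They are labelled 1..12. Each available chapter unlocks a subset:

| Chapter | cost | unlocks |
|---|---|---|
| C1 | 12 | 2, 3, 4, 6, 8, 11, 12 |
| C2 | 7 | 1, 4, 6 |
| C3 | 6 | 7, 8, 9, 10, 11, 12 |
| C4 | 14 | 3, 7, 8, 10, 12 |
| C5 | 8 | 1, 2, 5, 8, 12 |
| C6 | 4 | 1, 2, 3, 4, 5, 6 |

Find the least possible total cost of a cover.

10

C3, C6 together cover every achievement (C3 ∪ C6 = {1, 2, 3, 4, 5, 6, 7, 8, 9, 10, 11, 12}); total cost 6 + 4 = 10.
No covering selection has total cost below 10.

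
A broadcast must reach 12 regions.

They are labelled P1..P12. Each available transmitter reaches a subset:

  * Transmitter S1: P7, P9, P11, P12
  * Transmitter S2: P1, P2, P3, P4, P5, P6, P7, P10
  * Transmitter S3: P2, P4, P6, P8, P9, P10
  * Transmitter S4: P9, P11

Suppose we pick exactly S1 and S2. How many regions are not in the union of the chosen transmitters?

Union of S1, S2 = {P1, P2, P3, P4, P5, P6, P7, P9, P10, P11, P12}.
Not covered: P8 — 1 region.

1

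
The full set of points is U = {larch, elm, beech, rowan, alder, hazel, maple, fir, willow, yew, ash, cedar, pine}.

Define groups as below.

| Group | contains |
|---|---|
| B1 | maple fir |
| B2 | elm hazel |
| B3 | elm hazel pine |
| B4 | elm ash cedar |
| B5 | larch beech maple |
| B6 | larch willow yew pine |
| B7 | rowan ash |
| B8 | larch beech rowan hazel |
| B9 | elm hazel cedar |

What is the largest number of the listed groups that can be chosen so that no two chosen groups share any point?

4

B1, B2, B6, B7 are pairwise disjoint (B1={maple,fir}; B2={elm,hazel}; B6={larch,willow,yew,pine}; B7={rowan,ash}).
Every remaining group overlaps one of these, and no 5 of the listed groups are pairwise disjoint, so 4 is the maximum.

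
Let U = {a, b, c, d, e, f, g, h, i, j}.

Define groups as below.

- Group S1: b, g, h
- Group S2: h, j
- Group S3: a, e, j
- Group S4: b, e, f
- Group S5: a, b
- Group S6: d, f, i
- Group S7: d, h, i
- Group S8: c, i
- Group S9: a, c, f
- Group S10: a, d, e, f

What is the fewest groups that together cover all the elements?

4

S1, S3, S6, and S9 cover everything between them: the union {a, b, c, d, e, f, g, h, i, j} is all of U.
No 3 of the 10 groups cover everything (all 120 combinations miss at least one element), so 4 is optimal.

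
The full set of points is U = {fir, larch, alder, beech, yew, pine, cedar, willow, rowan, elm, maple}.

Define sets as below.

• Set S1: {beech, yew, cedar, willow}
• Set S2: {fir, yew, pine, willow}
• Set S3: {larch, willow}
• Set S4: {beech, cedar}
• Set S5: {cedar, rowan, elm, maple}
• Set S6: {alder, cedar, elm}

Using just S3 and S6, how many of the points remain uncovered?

6

Union of S3, S6 = {larch, alder, cedar, willow, elm}.
Not covered: fir, beech, yew, pine, rowan, maple — 6 points.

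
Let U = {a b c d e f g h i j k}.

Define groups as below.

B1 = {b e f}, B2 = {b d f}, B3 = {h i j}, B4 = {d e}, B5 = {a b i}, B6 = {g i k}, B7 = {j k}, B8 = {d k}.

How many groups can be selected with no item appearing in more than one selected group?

B1, B3, B8 are pairwise disjoint (B1={b,e,f}; B3={h,i,j}; B8={d,k}).
Every remaining group overlaps one of these, and no 4 of the listed groups are pairwise disjoint, so 3 is the maximum.

3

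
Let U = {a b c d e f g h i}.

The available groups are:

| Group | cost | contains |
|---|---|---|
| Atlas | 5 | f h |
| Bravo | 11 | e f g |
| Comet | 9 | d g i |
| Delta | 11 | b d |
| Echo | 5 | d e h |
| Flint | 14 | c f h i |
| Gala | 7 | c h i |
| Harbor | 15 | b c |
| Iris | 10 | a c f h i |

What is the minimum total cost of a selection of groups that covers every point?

32

Bravo, Delta, Iris together cover every point (Bravo ∪ Delta ∪ Iris = {a, b, c, d, e, f, g, h, i}); total cost 11 + 11 + 10 = 32.
The greedy pick Echo, Iris, Comet, Delta costs 35; no covering selection beats 32.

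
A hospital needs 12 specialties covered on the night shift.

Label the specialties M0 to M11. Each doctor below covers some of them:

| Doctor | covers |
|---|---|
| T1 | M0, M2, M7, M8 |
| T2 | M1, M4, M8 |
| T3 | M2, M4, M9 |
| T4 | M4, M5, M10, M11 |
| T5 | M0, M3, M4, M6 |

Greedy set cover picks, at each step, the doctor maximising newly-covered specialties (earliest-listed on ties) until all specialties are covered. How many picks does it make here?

Greedy: pick T1 (covers 4 new) → pick T4 (covers 4 new) → pick T5 (covers 2 new) → pick T2 (covers 1 new) → pick T3 (covers 1 new). Total picks: 5.

5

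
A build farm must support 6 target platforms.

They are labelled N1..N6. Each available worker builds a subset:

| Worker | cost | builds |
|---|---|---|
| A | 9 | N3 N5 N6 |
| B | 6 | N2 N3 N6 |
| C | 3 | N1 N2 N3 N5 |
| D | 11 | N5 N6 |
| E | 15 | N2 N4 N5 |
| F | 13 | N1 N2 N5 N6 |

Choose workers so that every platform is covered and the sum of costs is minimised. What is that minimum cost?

B, C, E together cover every platform (B ∪ C ∪ E = {N1, N2, N3, N4, N5, N6}); total cost 6 + 3 + 15 = 24.
No covering selection has total cost below 24.

24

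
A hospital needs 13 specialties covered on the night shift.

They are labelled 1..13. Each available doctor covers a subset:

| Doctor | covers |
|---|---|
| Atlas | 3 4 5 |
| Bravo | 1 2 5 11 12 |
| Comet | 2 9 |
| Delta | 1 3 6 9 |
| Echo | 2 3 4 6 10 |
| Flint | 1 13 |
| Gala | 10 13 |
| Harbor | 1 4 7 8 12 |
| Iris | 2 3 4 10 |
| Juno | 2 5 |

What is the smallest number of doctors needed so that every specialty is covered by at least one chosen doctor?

Bravo and Delta and Gala and Harbor together: Bravo ∪ Delta ∪ Gala ∪ Harbor = {1, 2, 3, 4, 5, 6, 7, 8, 9, 10, 11, 12, 13} — every specialty is covered.
No 3 of the 10 doctors cover everything (all 120 combinations miss at least one specialty), so 4 is optimal.

4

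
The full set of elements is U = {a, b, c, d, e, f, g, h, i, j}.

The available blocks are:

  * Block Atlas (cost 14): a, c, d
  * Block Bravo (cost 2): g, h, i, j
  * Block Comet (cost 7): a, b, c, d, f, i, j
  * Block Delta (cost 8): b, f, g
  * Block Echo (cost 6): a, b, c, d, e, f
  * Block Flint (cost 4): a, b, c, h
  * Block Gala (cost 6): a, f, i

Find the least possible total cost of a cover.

Bravo, Echo together cover every element (Bravo ∪ Echo = {a, b, c, d, e, f, g, h, i, j}); total cost 2 + 6 = 8.
No covering selection has total cost below 8.

8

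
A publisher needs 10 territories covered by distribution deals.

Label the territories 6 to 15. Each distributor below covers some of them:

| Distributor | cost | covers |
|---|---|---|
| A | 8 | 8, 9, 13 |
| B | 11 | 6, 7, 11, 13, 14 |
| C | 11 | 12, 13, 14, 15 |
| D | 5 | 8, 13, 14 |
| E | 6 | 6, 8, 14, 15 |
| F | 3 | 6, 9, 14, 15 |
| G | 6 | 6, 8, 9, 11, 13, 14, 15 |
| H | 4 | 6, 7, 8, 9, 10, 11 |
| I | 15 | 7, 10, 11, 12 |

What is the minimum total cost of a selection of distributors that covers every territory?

C, H together cover every territory (C ∪ H = {6, 7, 8, 9, 10, 11, 12, 13, 14, 15}); total cost 11 + 4 = 15.
The greedy pick H, F, D, C costs 23; no covering selection beats 15.

15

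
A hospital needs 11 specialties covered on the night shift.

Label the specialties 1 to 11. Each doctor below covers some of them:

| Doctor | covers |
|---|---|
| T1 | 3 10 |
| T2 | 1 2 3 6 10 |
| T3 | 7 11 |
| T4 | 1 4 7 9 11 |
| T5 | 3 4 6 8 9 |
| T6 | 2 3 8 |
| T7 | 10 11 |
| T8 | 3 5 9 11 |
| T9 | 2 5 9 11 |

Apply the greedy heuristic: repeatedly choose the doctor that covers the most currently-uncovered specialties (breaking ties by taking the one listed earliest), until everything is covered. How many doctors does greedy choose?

4

Greedy: pick T2 (covers 5 new) → pick T4 (covers 4 new) → pick T5 (covers 1 new) → pick T8 (covers 1 new). Total picks: 4.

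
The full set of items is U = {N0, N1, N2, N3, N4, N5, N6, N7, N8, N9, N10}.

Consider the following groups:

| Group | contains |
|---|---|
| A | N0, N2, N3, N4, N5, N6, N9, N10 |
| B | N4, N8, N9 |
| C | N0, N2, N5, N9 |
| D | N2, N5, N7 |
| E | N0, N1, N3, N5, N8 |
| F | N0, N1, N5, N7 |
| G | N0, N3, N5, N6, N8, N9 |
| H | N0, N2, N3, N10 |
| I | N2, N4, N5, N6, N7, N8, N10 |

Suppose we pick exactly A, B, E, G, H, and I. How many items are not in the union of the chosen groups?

Union of A, B, E, G, H, I = {N0, N1, N2, N3, N4, N5, N6, N7, N8, N9, N10} — that's every item, so 0 are uncovered.

0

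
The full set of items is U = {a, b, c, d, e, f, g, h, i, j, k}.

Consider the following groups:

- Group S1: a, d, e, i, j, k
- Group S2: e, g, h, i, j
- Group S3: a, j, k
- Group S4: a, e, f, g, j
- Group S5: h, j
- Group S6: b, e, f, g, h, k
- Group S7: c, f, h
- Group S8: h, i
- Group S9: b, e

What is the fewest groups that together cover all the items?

S1 and S6 and S7 together: S1 ∪ S6 ∪ S7 = {a, b, c, d, e, f, g, h, i, j, k} — every item is covered.
Only S7 contains c, so S7 is forced; the remaining 8 items need at least 2 more groups (each remaining group adds at most 6) — so at least 3 groups are needed, and 3 is optimal.

3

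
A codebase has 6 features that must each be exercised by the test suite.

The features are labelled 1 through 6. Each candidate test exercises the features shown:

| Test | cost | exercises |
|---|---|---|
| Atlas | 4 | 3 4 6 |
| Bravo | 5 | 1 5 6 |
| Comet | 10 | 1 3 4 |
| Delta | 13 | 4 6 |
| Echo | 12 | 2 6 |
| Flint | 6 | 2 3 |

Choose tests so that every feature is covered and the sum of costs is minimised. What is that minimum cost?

15

Atlas, Bravo, Flint together cover every feature (Atlas ∪ Bravo ∪ Flint = {1, 2, 3, 4, 5, 6}); total cost 4 + 5 + 6 = 15.
No covering selection has total cost below 15.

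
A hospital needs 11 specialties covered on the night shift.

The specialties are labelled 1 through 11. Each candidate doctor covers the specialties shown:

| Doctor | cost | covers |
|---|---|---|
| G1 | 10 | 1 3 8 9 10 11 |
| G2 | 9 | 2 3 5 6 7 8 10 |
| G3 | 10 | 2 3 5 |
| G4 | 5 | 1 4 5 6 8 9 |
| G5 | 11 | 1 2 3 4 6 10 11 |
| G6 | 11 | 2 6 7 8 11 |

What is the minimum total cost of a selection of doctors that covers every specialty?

24

G1, G2, G4 together cover every specialty (G1 ∪ G2 ∪ G4 = {1, 2, 3, 4, 5, 6, 7, 8, 9, 10, 11}); total cost 10 + 9 + 5 = 24.
No covering selection has total cost below 24.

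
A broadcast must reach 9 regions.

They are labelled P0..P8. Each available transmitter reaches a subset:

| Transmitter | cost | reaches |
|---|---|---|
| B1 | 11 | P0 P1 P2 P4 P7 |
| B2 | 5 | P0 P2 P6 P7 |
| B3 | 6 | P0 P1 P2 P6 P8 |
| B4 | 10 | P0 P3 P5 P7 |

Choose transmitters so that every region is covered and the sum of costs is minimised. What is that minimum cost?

B1, B3, B4 together cover every region (B1 ∪ B3 ∪ B4 = {P0, P1, P2, P3, P4, P5, P6, P7, P8}); total cost 11 + 6 + 10 = 27.
No covering selection has total cost below 27.

27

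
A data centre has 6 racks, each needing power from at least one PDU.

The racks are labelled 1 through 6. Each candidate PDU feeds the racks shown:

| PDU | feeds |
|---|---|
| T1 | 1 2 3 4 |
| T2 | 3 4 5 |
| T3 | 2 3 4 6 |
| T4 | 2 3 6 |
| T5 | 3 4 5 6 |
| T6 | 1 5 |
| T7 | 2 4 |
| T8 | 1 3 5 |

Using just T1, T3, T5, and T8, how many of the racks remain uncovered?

Union of T1, T3, T5, T8 = {1, 2, 3, 4, 5, 6} — that's every rack, so 0 are uncovered.

0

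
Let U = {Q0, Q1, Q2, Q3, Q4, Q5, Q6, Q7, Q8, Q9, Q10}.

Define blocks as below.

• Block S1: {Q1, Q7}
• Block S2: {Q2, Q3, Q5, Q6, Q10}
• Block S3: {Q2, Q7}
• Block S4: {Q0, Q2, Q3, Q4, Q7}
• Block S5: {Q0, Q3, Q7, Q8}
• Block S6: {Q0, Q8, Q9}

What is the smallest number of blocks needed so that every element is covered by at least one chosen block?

S1, S2, S4, and S6 cover everything between them: the union {Q0, Q1, Q2, Q3, Q4, Q5, Q6, Q7, Q8, Q9, Q10} is all of U.
No 3 of the 6 blocks cover everything (all 20 combinations miss at least one element), so 4 is optimal.

4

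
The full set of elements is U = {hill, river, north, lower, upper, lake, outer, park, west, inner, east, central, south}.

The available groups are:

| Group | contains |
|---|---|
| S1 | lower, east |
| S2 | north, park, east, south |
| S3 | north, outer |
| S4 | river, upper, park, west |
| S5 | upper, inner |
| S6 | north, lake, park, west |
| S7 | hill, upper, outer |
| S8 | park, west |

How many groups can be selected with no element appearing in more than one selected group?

4

S1, S3, S5, S8 are pairwise disjoint (S1={lower,east}; S3={north,outer}; S5={upper,inner}; S8={park,west}).
Every remaining group overlaps one of these, and no 5 of the listed groups are pairwise disjoint, so 4 is the maximum.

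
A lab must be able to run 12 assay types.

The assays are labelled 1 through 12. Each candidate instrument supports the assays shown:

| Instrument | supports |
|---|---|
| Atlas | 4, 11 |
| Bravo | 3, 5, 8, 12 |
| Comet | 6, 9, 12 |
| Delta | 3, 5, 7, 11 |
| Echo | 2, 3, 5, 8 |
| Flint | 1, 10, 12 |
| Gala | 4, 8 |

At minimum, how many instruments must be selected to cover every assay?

Comet and Delta and Echo and Flint and Gala together: Comet ∪ Delta ∪ Echo ∪ Flint ∪ Gala = {1, 2, 3, 4, 5, 6, 7, 8, 9, 10, 11, 12} — every assay is covered.
No 4 of the 7 instruments cover everything (all 35 combinations miss at least one assay), so 5 is optimal.

5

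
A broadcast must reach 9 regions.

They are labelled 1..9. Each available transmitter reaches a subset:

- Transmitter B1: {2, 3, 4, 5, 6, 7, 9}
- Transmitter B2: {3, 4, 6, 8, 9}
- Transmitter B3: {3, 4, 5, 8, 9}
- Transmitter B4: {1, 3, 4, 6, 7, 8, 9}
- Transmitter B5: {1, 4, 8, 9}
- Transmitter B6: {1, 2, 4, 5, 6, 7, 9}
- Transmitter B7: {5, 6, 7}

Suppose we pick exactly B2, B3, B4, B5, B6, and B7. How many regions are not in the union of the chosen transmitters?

Union of B2, B3, B4, B5, B6, B7 = {1, 2, 3, 4, 5, 6, 7, 8, 9} — that's every region, so 0 are uncovered.

0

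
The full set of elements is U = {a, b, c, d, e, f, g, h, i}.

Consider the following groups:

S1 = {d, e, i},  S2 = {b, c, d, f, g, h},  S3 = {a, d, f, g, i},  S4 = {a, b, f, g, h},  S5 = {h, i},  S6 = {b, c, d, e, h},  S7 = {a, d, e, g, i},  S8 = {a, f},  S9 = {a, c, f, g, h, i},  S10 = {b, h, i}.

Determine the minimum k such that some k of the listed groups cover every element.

S2 and S7 cover everything between them: the union {a, b, c, d, e, f, g, h, i} is all of U.
No single group has all 9 elements (the largest, S2, has 6), so 2 is optimal.

2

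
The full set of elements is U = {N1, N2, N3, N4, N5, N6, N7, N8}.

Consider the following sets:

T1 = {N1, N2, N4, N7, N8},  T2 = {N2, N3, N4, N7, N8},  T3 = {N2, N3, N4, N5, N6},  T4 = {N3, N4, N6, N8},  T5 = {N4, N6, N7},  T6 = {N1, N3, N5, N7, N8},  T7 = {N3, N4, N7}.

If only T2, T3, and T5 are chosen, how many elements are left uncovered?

Union of T2, T3, T5 = {N2, N3, N4, N5, N6, N7, N8}.
Not covered: N1 — 1 element.

1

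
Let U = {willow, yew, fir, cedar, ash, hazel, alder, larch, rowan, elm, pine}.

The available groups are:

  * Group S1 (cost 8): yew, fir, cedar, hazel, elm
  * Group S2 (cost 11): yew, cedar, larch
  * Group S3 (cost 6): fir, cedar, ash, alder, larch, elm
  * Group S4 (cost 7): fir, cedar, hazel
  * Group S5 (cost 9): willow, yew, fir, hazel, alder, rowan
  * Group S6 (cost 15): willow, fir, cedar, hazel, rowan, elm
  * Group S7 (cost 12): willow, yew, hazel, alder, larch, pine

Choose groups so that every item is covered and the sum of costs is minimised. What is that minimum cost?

27

S3, S5, S7 together cover every item (S3 ∪ S5 ∪ S7 = {willow, yew, fir, cedar, ash, hazel, alder, larch, rowan, elm, pine}); total cost 6 + 9 + 12 = 27.
No covering selection has total cost below 27.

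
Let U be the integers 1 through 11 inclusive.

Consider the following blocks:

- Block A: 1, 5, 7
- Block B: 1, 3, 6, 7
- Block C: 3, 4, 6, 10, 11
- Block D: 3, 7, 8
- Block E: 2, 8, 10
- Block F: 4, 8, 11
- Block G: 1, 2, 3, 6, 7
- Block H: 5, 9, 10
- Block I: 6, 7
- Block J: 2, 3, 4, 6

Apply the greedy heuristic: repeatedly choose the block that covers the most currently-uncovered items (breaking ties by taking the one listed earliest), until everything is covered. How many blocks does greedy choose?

Greedy: pick C (covers 5 new) → pick A (covers 3 new) → pick E (covers 2 new) → pick H (covers 1 new). Total picks: 4.
(The true minimum cover uses only 3 blocks, so greedy is not optimal here.)

4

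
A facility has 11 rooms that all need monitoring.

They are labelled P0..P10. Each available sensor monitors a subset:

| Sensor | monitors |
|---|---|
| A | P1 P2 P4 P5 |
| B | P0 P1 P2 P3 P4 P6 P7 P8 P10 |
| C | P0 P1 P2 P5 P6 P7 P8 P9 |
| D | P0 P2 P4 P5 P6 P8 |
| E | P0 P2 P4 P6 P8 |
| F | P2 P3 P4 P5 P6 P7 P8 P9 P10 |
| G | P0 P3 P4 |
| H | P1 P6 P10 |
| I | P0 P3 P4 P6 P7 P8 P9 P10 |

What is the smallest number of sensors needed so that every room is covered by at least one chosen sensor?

C and F together: C ∪ F = {P0, P1, P2, P3, P4, P5, P6, P7, P8, P9, P10} — every room is covered.
No single sensor has all 11 rooms (the largest, B, has 9), so 2 is optimal.

2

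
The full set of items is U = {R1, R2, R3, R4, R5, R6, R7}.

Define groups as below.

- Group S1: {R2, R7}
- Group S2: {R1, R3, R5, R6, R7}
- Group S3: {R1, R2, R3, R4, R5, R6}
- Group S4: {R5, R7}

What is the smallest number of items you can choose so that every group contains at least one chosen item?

2

Take H = {R6, R7}. Each listed group contains at least one of these, so H is a hitting set of size 2.
No single item lies in every group, so at least 2 are needed and 2 is optimal.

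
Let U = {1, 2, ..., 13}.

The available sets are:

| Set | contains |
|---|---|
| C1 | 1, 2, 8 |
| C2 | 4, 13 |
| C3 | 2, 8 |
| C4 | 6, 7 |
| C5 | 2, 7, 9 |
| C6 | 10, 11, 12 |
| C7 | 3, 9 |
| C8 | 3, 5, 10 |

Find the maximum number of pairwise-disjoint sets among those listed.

5

C1, C2, C4, C6, C7 are pairwise disjoint (C1={1,2,8}; C2={4,13}; C4={6,7}; C6={10,11,12}; C7={3,9}).
Every remaining set overlaps one of these, and no 6 of the listed sets are pairwise disjoint, so 5 is the maximum.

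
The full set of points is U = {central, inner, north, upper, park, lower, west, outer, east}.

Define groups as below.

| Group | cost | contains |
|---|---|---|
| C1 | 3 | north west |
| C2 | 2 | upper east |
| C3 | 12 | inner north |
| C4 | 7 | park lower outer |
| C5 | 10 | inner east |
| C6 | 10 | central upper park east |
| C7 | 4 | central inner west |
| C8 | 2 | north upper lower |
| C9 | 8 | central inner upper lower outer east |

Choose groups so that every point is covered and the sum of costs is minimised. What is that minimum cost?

C2, C4, C7, C8 together cover every point (C2 ∪ C4 ∪ C7 ∪ C8 = {central, inner, north, upper, park, lower, west, outer, east}); total cost 2 + 7 + 4 + 2 = 15.
No covering selection has total cost below 15.

15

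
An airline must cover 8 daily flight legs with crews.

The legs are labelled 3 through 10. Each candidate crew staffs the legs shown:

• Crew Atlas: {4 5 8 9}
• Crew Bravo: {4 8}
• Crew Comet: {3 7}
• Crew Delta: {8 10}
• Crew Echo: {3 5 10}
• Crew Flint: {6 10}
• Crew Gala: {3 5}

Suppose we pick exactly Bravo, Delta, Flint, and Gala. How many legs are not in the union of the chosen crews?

2

Union of Bravo, Delta, Flint, Gala = {3, 4, 5, 6, 8, 10}.
Not covered: 7, 9 — 2 legs.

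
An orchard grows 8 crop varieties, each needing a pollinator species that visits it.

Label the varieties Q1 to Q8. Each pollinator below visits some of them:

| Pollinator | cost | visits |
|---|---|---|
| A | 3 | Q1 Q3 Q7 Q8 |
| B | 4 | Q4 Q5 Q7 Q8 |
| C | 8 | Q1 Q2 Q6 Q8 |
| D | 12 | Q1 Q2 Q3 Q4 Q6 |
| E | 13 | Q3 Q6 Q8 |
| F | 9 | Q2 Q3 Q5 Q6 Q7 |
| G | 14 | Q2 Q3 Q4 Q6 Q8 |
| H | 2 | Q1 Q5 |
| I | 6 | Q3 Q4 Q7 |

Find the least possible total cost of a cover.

15

A, B, C together cover every variety (A ∪ B ∪ C = {Q1, Q2, Q3, Q4, Q5, Q6, Q7, Q8}); total cost 3 + 4 + 8 = 15.
No covering selection has total cost below 15.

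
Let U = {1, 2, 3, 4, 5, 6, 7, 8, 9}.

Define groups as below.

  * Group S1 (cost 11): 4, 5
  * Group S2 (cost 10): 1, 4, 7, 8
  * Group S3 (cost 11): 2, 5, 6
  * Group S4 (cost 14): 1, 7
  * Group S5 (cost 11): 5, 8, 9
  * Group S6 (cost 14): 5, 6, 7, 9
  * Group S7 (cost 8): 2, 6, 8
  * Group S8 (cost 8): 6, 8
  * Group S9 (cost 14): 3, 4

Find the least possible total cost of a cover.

43

S2, S5, S7, S9 together cover every element (S2 ∪ S5 ∪ S7 ∪ S9 = {1, 2, 3, 4, 5, 6, 7, 8, 9}); total cost 10 + 11 + 8 + 14 = 43.
The greedy pick S2, S3, S5, S9 costs 46; no covering selection beats 43.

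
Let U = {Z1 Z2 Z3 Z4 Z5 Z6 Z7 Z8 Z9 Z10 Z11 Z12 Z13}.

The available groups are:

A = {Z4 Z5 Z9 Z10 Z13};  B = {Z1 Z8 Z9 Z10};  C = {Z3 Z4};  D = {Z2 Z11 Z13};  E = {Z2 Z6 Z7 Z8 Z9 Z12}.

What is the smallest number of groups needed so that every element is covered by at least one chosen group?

5

A, B, C, D, and E cover everything between them: the union {Z1, Z2, Z3, Z4, Z5, Z6, Z7, Z8, Z9, Z10, Z11, Z12, Z13} is all of U.
No 4 of the 5 groups cover everything (all 5 combinations miss at least one element), so 5 is optimal.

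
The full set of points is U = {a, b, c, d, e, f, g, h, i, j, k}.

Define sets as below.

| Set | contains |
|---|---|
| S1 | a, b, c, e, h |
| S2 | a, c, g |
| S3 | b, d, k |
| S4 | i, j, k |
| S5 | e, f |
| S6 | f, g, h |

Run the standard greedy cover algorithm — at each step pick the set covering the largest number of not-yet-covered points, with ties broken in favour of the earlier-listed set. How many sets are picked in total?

Greedy: pick S1 (covers 5 new) → pick S4 (covers 3 new) → pick S6 (covers 2 new) → pick S3 (covers 1 new). Total picks: 4.

4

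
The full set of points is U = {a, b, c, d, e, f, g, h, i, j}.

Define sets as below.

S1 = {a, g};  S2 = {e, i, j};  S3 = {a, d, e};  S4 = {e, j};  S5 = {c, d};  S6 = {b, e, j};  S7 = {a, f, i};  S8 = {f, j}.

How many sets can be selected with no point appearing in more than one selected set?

S4, S5, S7 are pairwise disjoint (S4={e,j}; S5={c,d}; S7={a,f,i}).
Every remaining set overlaps one of these, and no 4 of the listed sets are pairwise disjoint, so 3 is the maximum.

3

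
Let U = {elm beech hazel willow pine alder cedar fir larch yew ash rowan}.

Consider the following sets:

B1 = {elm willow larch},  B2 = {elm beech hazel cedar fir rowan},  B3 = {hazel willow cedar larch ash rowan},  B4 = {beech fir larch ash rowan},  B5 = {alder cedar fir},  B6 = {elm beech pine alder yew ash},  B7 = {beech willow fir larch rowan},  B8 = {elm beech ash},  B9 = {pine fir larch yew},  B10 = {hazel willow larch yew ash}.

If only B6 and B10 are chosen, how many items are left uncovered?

Union of B6, B10 = {elm, beech, hazel, willow, pine, alder, larch, yew, ash}.
Not covered: cedar, fir, rowan — 3 items.

3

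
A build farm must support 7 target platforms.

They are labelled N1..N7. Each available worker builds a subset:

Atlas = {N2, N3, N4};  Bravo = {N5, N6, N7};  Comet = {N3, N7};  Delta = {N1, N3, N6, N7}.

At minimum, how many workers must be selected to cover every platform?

Atlas and Bravo and Delta together: Atlas ∪ Bravo ∪ Delta = {N1, N2, N3, N4, N5, N6, N7} — every platform is covered.
Only Delta contains N1, so Delta is forced; the remaining 3 platforms need at least 2 more workers (each remaining worker adds at most 2) — so at least 3 workers are needed, and 3 is optimal.

3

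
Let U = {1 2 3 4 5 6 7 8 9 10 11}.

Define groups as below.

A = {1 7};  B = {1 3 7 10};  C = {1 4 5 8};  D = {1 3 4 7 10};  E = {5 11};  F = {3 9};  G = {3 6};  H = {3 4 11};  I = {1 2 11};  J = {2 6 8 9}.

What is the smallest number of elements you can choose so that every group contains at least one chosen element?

T = {1, 3, 5, 8} meets every group (each contains at least one member of T), and |T| = 4.
No choice of 3 elements meets every group, so 4 is the minimum.

4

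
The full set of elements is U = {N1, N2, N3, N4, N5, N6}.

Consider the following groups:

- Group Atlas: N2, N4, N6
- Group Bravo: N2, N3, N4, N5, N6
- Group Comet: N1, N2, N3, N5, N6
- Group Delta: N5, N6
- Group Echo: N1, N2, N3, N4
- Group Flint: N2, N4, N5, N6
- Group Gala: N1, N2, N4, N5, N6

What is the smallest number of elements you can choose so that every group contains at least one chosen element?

Take H = {N3, N6}. Each listed group contains at least one of these, so H is a hitting set of size 2.
The groups Delta, Echo are pairwise disjoint, so any hitting set needs a separate element for each — at least 2. Hence 2 is optimal.

2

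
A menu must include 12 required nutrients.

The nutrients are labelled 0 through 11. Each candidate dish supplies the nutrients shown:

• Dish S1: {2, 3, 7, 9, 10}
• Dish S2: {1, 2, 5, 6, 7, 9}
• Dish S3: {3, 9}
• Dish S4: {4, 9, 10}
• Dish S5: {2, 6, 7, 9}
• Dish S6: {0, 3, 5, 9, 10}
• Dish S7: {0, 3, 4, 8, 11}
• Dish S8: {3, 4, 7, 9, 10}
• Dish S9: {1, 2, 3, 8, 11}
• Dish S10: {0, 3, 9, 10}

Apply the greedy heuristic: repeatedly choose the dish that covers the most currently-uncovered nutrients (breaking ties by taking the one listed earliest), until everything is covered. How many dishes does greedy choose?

Greedy: pick S2 (covers 6 new) → pick S7 (covers 5 new) → pick S1 (covers 1 new). Total picks: 3.

3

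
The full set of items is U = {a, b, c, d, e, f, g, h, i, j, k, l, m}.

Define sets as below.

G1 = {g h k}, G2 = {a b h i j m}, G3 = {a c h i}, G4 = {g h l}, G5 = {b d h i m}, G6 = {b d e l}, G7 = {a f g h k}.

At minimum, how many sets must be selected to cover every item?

4

G2 and G3 and G6 and G7 together: G2 ∪ G3 ∪ G6 ∪ G7 = {a, b, c, d, e, f, g, h, i, j, k, l, m} — every item is covered.
Only G3 contains c, so G3 is forced; the remaining 9 items need at least 3 more sets (each remaining set adds at most 4) — so at least 4 sets are needed, and 4 is optimal.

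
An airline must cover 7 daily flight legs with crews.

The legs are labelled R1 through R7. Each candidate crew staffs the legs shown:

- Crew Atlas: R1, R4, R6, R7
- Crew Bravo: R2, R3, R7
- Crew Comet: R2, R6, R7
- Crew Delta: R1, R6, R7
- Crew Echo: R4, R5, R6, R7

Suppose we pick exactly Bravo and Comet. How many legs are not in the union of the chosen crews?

Union of Bravo, Comet = {R2, R3, R6, R7}.
Not covered: R1, R4, R5 — 3 legs.

3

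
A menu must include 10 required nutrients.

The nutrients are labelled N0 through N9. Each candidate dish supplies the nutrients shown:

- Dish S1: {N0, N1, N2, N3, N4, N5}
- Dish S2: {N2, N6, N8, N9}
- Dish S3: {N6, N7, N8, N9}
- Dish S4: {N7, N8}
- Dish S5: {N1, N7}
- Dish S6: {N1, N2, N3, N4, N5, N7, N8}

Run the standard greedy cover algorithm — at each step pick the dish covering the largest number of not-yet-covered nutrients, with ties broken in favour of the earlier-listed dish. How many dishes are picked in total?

3

Greedy: pick S6 (covers 7 new) → pick S2 (covers 2 new) → pick S1 (covers 1 new). Total picks: 3.
(The true minimum cover uses only 2 dishes, so greedy is not optimal here.)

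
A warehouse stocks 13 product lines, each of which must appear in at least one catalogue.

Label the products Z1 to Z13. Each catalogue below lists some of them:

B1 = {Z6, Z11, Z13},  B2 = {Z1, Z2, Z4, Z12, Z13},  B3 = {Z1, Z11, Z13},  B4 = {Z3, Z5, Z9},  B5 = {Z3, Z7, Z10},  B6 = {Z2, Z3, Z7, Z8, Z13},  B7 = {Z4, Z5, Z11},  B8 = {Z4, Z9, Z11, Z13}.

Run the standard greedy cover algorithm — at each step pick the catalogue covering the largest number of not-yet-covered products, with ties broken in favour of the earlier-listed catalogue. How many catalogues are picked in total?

5

Greedy: pick B2 (covers 5 new) → pick B4 (covers 3 new) → pick B1 (covers 2 new) → pick B5 (covers 2 new) → pick B6 (covers 1 new). Total picks: 5.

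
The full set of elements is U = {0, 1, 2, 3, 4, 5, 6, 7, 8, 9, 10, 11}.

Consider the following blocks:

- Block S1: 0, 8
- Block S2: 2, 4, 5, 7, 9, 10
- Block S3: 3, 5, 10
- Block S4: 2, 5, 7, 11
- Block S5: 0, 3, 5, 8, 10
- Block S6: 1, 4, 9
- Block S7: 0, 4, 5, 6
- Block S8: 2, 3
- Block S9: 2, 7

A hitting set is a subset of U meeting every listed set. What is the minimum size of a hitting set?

4

The 4 elements {2, 4, 8, 10} hit every block.
The blocks S1, S3, S6, S9 are pairwise disjoint, so any hitting set needs a separate element for each — at least 4. Hence 4 is optimal.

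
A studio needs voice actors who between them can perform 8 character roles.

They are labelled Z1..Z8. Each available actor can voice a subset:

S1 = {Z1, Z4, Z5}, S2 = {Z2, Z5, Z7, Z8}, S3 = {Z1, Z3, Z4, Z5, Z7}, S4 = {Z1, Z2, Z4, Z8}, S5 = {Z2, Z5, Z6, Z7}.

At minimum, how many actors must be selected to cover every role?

3

S3 and S4 and S5 together: S3 ∪ S4 ∪ S5 = {Z1, Z2, Z3, Z4, Z5, Z6, Z7, Z8} — every role is covered.
Only S3 contains Z3, so S3 is forced; the remaining 3 roles need at least 2 more actors (each remaining actor adds at most 2) — so at least 3 actors are needed, and 3 is optimal.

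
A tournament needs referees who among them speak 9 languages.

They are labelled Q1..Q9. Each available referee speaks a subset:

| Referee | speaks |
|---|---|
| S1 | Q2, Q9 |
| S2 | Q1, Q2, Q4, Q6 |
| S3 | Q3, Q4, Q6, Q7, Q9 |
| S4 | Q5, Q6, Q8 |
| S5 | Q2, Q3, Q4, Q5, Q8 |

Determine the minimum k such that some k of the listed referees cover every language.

3

S2 and S3 and S4 together: S2 ∪ S3 ∪ S4 = {Q1, Q2, Q3, Q4, Q5, Q6, Q7, Q8, Q9} — every language is covered.
Only S2 contains Q1, so S2 is forced; the remaining 5 languages need at least 2 more referees (each remaining referee adds at most 3) — so at least 3 referees are needed, and 3 is optimal.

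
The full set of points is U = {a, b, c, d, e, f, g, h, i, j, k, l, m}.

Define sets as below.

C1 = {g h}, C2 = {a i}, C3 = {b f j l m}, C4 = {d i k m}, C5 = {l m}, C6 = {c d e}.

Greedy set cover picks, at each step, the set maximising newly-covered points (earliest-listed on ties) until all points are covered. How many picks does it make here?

Greedy: pick C3 (covers 5 new) → pick C4 (covers 3 new) → pick C1 (covers 2 new) → pick C6 (covers 2 new) → pick C2 (covers 1 new). Total picks: 5.

5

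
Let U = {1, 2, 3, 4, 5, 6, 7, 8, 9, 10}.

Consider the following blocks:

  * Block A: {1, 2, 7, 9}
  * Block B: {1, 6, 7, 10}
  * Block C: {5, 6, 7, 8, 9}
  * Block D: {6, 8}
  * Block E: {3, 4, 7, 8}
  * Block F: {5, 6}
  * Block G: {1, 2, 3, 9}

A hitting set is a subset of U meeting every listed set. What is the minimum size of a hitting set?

3

H = {6, 8, 9} meets every block (each contains at least one member of H), and |H| = 3.
No choice of 2 points meets every block, so 3 is the minimum.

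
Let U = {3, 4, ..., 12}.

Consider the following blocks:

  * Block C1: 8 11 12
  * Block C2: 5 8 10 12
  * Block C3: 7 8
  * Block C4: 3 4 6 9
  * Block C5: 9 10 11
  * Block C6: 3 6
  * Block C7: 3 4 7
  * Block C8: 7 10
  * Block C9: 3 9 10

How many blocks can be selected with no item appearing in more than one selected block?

C1, C4, C8 are pairwise disjoint (C1={8,11,12}; C4={3,4,6,9}; C8={7,10}).
Every remaining block overlaps one of these, and no 4 of the listed blocks are pairwise disjoint, so 3 is the maximum.

3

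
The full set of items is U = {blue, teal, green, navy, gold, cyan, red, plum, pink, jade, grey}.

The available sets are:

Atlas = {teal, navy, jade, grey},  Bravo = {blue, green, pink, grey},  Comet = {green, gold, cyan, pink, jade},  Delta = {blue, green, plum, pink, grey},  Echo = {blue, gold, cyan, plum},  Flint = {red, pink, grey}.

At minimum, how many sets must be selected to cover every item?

Atlas, Comet, Echo, and Flint cover everything between them: the union {blue, teal, green, navy, gold, cyan, red, plum, pink, jade, grey} is all of U.
No 3 of the 6 sets cover everything (all 20 combinations miss at least one item), so 4 is optimal.

4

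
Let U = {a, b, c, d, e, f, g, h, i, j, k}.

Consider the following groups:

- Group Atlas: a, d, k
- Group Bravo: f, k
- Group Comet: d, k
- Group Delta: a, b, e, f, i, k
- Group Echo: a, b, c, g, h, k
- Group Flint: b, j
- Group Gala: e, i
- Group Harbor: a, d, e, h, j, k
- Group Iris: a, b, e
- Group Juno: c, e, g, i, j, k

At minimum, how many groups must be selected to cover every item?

Delta, Harbor, and Juno cover everything between them: the union {a, b, c, d, e, f, g, h, i, j, k} is all of U.
No 2 of the 10 groups cover everything (all 45 combinations miss at least one item), so 3 is optimal.

3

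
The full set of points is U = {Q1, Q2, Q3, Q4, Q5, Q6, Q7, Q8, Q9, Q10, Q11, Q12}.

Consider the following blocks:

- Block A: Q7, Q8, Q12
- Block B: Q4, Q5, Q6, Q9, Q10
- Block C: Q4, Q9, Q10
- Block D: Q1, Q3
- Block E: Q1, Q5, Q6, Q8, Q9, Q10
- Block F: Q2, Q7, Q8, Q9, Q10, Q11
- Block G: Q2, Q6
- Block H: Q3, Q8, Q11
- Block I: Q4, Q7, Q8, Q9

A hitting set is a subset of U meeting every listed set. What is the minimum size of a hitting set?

Take T = {Q1, Q6, Q8, Q10}. Each listed block contains at least one of these, so T is a hitting set of size 4.
The blocks A, C, D, G are pairwise disjoint, so any hitting set needs a separate point for each — at least 4. Hence 4 is optimal.

4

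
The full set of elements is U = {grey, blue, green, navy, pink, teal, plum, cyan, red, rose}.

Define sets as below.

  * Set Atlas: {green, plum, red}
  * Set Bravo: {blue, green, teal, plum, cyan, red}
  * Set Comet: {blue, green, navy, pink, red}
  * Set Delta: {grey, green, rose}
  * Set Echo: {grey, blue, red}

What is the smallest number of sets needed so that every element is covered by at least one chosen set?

Take {Bravo, Comet, Delta}. Their union is {grey, blue, green, navy, pink, teal, plum, cyan, red, rose}, which is all 10 elements.
Only Comet contains navy, so Comet is forced; the remaining 5 elements need at least 2 more sets (each remaining set adds at most 3) — so at least 3 sets are needed, and 3 is optimal.

3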